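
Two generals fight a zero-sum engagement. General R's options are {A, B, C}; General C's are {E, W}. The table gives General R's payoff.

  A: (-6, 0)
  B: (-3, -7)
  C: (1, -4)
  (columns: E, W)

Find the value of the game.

Row minima: A → -6, B → -7, C → -4; maximin = -4.
Column maxima: E → 1, W → 0; minimax = 0.
-4 ≠ 0, so there is no saddle point; optimal play is mixed.
B is strictly dominated by C, so General R never plays it.
On the remaining 2×2 (A, C vs E, W):
Let General R play A with probability p. Expected payoff against E: (-6)p + 1(1−p) = −7p + 1; against W: 0p + (-4)(1−p) = 4p − 4.
Setting these equal: −7p + 1 = 4p − 4 ⇒ −11p = -5 ⇒ p = 5/11, and the value is (-7)·(5/11) + 1 = -24/11.
For General C: with q = P(E), equating A's and C's payoffs gives −6q = 5q − 4 ⇒ q = 4/11.

-24/11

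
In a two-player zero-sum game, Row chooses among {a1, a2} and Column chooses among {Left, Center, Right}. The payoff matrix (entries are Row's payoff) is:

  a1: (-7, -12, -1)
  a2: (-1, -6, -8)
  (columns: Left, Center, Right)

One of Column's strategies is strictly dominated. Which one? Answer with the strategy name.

Left

Center holds Row's payoff strictly below Left in every row: -12 < -7, -6 < -1.
So Left is strictly dominated for Column.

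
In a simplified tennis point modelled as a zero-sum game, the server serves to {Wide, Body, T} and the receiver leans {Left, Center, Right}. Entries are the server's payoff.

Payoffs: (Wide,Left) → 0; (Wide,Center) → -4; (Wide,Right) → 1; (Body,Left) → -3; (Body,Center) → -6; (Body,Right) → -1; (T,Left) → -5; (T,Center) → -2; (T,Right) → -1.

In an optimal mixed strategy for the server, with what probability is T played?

Row minima: Wide → -4, Body → -6, T → -5; maximin = -4.
Column maxima: Left → 0, Center → -2, Right → 1; minimax = -2.
-4 ≠ -2, so there is no saddle point; optimal play is mixed.
Body is strictly dominated by Wide, so the server never plays it.
Right is strictly dominated by Left (it gives the server strictly more in every row), so the receiver never plays it.
On the remaining 2×2 (Wide, T vs Left, Center):
Let the server play Wide with probability p. Expected payoff against Left: 0p + (-5)(1−p) = 5p − 5; against Center: (-4)p + (-2)(1−p) = −2p − 2.
Setting these equal: 5p − 5 = −2p − 2 ⇒ 7p = 3 ⇒ p = 3/7, and the value is (5)·(3/7) − 5 = -20/7.
For the receiver: with q = P(Left), equating Wide's and T's payoffs gives 4q − 4 = −3q − 2 ⇒ q = 2/7.

4/7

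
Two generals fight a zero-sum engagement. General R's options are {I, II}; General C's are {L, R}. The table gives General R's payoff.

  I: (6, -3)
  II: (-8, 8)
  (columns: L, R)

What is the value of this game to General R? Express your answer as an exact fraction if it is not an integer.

24/25

Row minima: I → -3, II → -8; maximin = -3.
Column maxima: L → 6, R → 8; minimax = 6.
-3 ≠ 6, so there is no saddle point; optimal play is mixed.
Let General R play I with probability p. Expected payoff against L: 6p + (-8)(1−p) = 14p − 8; against R: (-3)p + 8(1−p) = −11p + 8.
Setting these equal: 14p − 8 = −11p + 8 ⇒ 25p = 16 ⇒ p = 16/25, and the value is (14)·(16/25) − 8 = 24/25.
For General C: with q = P(L), equating I's and II's payoffs gives 9q − 3 = −16q + 8 ⇒ q = 11/25.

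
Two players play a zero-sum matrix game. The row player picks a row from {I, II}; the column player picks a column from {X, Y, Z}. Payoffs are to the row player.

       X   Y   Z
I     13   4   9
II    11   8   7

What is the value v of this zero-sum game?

22/3

Row minima: I → 4, II → 7; maximin = 7.
Column maxima: X → 13, Y → 8, Z → 9; minimax = 8.
7 ≠ 8, so there is no saddle point; optimal play is mixed.
X is strictly dominated by Y (it gives the row player strictly more in every row), so the column player never plays it.
On the remaining 2×2 (I, II vs Y, Z):
Let the row player play I with probability p. Expected payoff against Y: 4p + 8(1−p) = −4p + 8; against Z: 9p + 7(1−p) = 2p + 7.
Setting these equal: −4p + 8 = 2p + 7 ⇒ −6p = -1 ⇒ p = 1/6, and the value is (-4)·(1/6) + 8 = 22/3.
For the column player: with q = P(Y), equating I's and II's payoffs gives −5q + 9 = q + 7 ⇒ q = 1/3.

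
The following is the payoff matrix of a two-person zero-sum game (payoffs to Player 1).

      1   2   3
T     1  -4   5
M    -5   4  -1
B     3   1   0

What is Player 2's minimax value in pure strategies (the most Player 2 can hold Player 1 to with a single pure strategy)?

Column maxima: 1 → 3, 2 → 4, 3 → 5.
The smallest of these is 3.

3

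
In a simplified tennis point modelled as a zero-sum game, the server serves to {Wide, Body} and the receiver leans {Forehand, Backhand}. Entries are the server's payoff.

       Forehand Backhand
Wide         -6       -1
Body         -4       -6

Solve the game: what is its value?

Row minima: Wide → -6, Body → -6; maximin = -6.
Column maxima: Forehand → -4, Backhand → -1; minimax = -4.
-6 ≠ -4, so there is no saddle point; optimal play is mixed.
Let the server play Wide with probability p. Expected payoff against Forehand: (-6)p + (-4)(1−p) = −2p − 4; against Backhand: (-1)p + (-6)(1−p) = 5p − 6.
Setting these equal: −2p − 4 = 5p − 6 ⇒ −7p = -2 ⇒ p = 2/7, and the value is (-2)·(2/7) − 4 = -32/7.
For the receiver: with q = P(Forehand), equating Wide's and Body's payoffs gives −5q − 1 = 2q − 6 ⇒ q = 5/7.

-32/7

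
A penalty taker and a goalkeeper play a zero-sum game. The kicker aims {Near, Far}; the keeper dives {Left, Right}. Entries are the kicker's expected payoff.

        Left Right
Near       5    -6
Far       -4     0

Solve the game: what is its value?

Row minima: Near → -6, Far → -4; maximin = -4.
Column maxima: Left → 5, Right → 0; minimax = 0.
-4 ≠ 0, so there is no saddle point; optimal play is mixed.
Let the kicker play Near with probability p. Expected payoff against Left: 5p + (-4)(1−p) = 9p − 4; against Right: (-6)p + 0(1−p) = −6p.
Setting these equal: 9p − 4 = −6p ⇒ 15p = 4 ⇒ p = 4/15, and the value is (9)·(4/15) − 4 = -8/5.
For the keeper: with q = P(Left), equating Near's and Far's payoffs gives 11q − 6 = −4q ⇒ q = 2/5.

-8/5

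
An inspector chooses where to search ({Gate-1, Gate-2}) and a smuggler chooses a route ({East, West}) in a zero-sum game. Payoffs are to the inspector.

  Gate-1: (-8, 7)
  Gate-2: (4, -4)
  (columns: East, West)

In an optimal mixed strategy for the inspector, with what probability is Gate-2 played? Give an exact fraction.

15/23

Row minima: Gate-1 → -8, Gate-2 → -4; maximin = -4.
Column maxima: East → 4, West → 7; minimax = 4.
-4 ≠ 4, so there is no saddle point; optimal play is mixed.
Let the inspector play Gate-1 with probability p. Expected payoff against East: (-8)p + 4(1−p) = −12p + 4; against West: 7p + (-4)(1−p) = 11p − 4.
Setting these equal: −12p + 4 = 11p − 4 ⇒ −23p = -8 ⇒ p = 8/23, and the value is (-12)·(8/23) + 4 = -4/23.
For the smuggler: with q = P(East), equating Gate-1's and Gate-2's payoffs gives −15q + 7 = 8q − 4 ⇒ q = 11/23.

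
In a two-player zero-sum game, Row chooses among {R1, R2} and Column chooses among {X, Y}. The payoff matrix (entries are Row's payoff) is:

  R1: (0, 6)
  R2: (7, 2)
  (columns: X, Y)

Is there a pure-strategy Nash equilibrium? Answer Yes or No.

No

Row minima: R1 → 0, R2 → 2; maximin = 2.
Column maxima: X → 7, Y → 6; minimax = 6.
2 ≠ 6, so no pure-strategy equilibrium exists.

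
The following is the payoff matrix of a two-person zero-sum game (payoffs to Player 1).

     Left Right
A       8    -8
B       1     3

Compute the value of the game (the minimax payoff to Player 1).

Row minima: A → -8, B → 1; maximin = 1.
Column maxima: Left → 8, Right → 3; minimax = 3.
1 ≠ 3, so there is no saddle point; optimal play is mixed.
Let Player 1 play A with probability p. Expected payoff against Left: 8p + 1(1−p) = 7p + 1; against Right: (-8)p + 3(1−p) = −11p + 3.
Setting these equal: 7p + 1 = −11p + 3 ⇒ 18p = 2 ⇒ p = 1/9, and the value is (7)·(1/9) + 1 = 16/9.
For Player 2: with q = P(Left), equating A's and B's payoffs gives 16q − 8 = −2q + 3 ⇒ q = 11/18.

16/9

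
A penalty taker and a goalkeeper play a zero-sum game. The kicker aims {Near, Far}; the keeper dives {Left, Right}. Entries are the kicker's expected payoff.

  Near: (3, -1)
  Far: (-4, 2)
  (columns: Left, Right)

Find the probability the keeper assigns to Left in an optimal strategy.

3/10

Row minima: Near → -1, Far → -4; maximin = -1.
Column maxima: Left → 3, Right → 2; minimax = 2.
-1 ≠ 2, so there is no saddle point; optimal play is mixed.
Let the kicker play Near with probability p. Expected payoff against Left: 3p + (-4)(1−p) = 7p − 4; against Right: (-1)p + 2(1−p) = −3p + 2.
Setting these equal: 7p − 4 = −3p + 2 ⇒ 10p = 6 ⇒ p = 3/5, and the value is (7)·(3/5) − 4 = 1/5.
For the keeper: with q = P(Left), equating Near's and Far's payoffs gives 4q − 1 = −6q + 2 ⇒ q = 3/10.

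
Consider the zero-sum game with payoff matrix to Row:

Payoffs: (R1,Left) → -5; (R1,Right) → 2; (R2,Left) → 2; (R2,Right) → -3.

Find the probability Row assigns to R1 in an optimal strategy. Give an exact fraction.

5/12

Row minima: R1 → -5, R2 → -3; maximin = -3.
Column maxima: Left → 2, Right → 2; minimax = 2.
-3 ≠ 2, so there is no saddle point; optimal play is mixed.
Let Row play R1 with probability p. Expected payoff against Left: (-5)p + 2(1−p) = −7p + 2; against Right: 2p + (-3)(1−p) = 5p − 3.
Setting these equal: −7p + 2 = 5p − 3 ⇒ −12p = -5 ⇒ p = 5/12, and the value is (-7)·(5/12) + 2 = -11/12.
For Column: with q = P(Left), equating R1's and R2's payoffs gives −7q + 2 = 5q − 3 ⇒ q = 5/12.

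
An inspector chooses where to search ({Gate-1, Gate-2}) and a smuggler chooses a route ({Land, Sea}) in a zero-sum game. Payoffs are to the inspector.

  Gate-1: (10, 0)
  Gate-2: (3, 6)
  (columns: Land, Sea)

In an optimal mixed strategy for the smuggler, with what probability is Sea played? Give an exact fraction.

7/13

Row minima: Gate-1 → 0, Gate-2 → 3; maximin = 3.
Column maxima: Land → 10, Sea → 6; minimax = 6.
3 ≠ 6, so there is no saddle point; optimal play is mixed.
Let the inspector play Gate-1 with probability p. Expected payoff against Land: 10p + 3(1−p) = 7p + 3; against Sea: 0p + 6(1−p) = −6p + 6.
Setting these equal: 7p + 3 = −6p + 6 ⇒ 13p = 3 ⇒ p = 3/13, and the value is (7)·(3/13) + 3 = 60/13.
For the smuggler: with q = P(Land), equating Gate-1's and Gate-2's payoffs gives 10q = −3q + 6 ⇒ q = 6/13.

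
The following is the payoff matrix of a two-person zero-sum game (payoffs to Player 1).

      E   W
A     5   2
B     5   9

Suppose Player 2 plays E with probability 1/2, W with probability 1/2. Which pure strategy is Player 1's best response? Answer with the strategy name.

Expected payoff of A: (1/2)·5 + (1/2)·2 = 7/2.
Expected payoff of B: (1/2)·5 + (1/2)·9 = 7.
The largest is 7, so Player 1's best response is B.

B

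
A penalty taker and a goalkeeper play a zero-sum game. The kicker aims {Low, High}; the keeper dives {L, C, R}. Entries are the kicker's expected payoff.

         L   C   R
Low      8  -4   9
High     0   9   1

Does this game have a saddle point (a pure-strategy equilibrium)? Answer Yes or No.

Row minima: Low → -4, High → 0; maximin = 0.
Column maxima: L → 8, C → 9, R → 9; minimax = 8.
0 ≠ 8, so no pure-strategy equilibrium exists.

No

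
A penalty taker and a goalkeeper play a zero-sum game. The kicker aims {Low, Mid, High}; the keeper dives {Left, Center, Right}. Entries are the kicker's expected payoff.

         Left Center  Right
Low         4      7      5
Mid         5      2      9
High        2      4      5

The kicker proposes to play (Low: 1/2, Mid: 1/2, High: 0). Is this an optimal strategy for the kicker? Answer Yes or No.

Against Left this mix gives (1/2)·4 + (1/2)·5 = 9/2.
Against Center this mix gives (1/2)·7 + (1/2)·2 = 9/2.
Against Right this mix gives (1/2)·5 + (1/2)·9 = 7.
All of the keeper's active replies (Left, Center) yield 9/2, and no column does worse for the kicker. The mix makes the keeper indifferent and guarantees 9/2, so it is optimal.

Yes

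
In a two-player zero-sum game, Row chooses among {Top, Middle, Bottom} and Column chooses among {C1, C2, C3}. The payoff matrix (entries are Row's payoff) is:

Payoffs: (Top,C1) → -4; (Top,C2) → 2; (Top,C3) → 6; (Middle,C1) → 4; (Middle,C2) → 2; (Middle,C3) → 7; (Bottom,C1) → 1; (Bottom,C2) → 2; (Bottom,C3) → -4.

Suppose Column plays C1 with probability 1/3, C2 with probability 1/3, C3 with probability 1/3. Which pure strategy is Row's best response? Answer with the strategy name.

Middle

Expected payoff of Top: (1/3)·(-4) + (1/3)·2 + (1/3)·6 = 4/3.
Expected payoff of Middle: (1/3)·4 + (1/3)·2 + (1/3)·7 = 13/3.
Expected payoff of Bottom: (1/3)·1 + (1/3)·2 + (1/3)·(-4) = -1/3.
The largest is 13/3, so Row's best response is Middle.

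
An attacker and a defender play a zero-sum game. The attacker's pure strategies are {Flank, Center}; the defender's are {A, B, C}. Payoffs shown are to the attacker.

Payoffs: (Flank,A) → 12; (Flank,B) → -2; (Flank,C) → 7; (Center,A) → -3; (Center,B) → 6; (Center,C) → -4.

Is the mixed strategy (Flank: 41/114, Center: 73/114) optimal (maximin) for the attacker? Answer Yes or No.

No

Against A this mix gives (41/114)·12 + (73/114)·(-3) = 91/38.
Against B this mix gives (41/114)·(-2) + (73/114)·6 = 178/57.
Against C this mix gives (41/114)·7 + (73/114)·(-4) = -5/114.
The defender will play C, holding the attacker to -5/114. Shifting weight toward the row that does better against C would raise this floor (the equalizing mix achieves 34/19 against both C and B), so the proposed strategy is not optimal.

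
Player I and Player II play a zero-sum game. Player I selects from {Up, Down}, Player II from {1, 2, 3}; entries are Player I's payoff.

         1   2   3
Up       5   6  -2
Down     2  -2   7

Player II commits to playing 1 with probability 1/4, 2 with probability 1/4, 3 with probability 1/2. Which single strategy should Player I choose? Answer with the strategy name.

Down

Expected payoff of Up: (1/4)·5 + (1/4)·6 + (1/2)·(-2) = 7/4.
Expected payoff of Down: (1/4)·2 + (1/4)·(-2) + (1/2)·7 = 7/2.
The largest is 7/2, so Player I's best response is Down.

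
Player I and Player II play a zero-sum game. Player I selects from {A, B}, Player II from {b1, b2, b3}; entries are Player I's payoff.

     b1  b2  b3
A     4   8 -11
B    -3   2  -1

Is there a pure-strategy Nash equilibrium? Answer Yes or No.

Row minima: A → -11, B → -3; maximin = -3.
Column maxima: b1 → 4, b2 → 8, b3 → -1; minimax = -1.
-3 ≠ -1, so no pure-strategy equilibrium exists.

No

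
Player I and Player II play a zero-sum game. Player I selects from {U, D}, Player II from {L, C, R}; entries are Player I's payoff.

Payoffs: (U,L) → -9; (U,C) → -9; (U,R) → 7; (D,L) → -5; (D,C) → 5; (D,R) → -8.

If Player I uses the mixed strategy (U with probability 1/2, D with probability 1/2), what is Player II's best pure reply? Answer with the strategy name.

If Player II plays L, Player I's expected payoff is (1/2)·(-9) + (1/2)·(-5) = -7.
If Player II plays C, Player I's expected payoff is (1/2)·(-9) + (1/2)·5 = -2.
If Player II plays R, Player I's expected payoff is (1/2)·7 + (1/2)·(-8) = -1/2.
Player II minimizes Player I's payoff; the smallest is -7, so the best response is L.

L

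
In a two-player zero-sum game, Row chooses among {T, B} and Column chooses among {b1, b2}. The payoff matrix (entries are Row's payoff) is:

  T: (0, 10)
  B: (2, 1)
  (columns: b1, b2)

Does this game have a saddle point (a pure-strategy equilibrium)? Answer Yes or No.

No

Row minima: T → 0, B → 1; maximin = 1.
Column maxima: b1 → 2, b2 → 10; minimax = 2.
1 ≠ 2, so no pure-strategy equilibrium exists.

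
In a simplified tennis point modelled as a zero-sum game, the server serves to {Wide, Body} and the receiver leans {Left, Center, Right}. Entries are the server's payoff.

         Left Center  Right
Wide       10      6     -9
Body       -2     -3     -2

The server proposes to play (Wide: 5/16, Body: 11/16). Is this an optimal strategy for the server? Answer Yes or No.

No

Against Left this mix gives (5/16)·10 + (11/16)·(-2) = 7/4.
Against Center this mix gives (5/16)·6 + (11/16)·(-3) = -3/16.
Against Right this mix gives (5/16)·(-9) + (11/16)·(-2) = -67/16.
The receiver will play Right, holding the server to -67/16. Shifting weight toward the row that does better against Right would raise this floor (the equalizing mix achieves -39/16 against both Right and Center), so the proposed strategy is not optimal.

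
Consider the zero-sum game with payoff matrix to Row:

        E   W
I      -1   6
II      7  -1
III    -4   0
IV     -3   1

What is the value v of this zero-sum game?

Row minima: I → -1, II → -1, III → -4, IV → -3; maximin = -1.
Column maxima: E → 7, W → 6; minimax = 6.
-1 ≠ 6, so there is no saddle point; optimal play is mixed.
III is strictly dominated by I, so Row never plays it.
IV is strictly dominated by I, so Row never plays it.
On the remaining 2×2 (I, II vs E, W):
Let Row play I with probability p. Expected payoff against E: (-1)p + 7(1−p) = −8p + 7; against W: 6p + (-1)(1−p) = 7p − 1.
Setting these equal: −8p + 7 = 7p − 1 ⇒ −15p = -8 ⇒ p = 8/15, and the value is (-8)·(8/15) + 7 = 41/15.
For Column: with q = P(E), equating I's and II's payoffs gives −7q + 6 = 8q − 1 ⇒ q = 7/15.

41/15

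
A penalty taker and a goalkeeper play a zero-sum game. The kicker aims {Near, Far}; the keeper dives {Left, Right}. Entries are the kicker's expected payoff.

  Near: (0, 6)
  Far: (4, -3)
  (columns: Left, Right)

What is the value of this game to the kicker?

Row minima: Near → 0, Far → -3; maximin = 0.
Column maxima: Left → 4, Right → 6; minimax = 4.
0 ≠ 4, so there is no saddle point; optimal play is mixed.
Let the kicker play Near with probability p. Expected payoff against Left: 0p + 4(1−p) = −4p + 4; against Right: 6p + (-3)(1−p) = 9p − 3.
Setting these equal: −4p + 4 = 9p − 3 ⇒ −13p = -7 ⇒ p = 7/13, and the value is (-4)·(7/13) + 4 = 24/13.
For the keeper: with q = P(Left), equating Near's and Far's payoffs gives −6q + 6 = 7q − 3 ⇒ q = 9/13.

24/13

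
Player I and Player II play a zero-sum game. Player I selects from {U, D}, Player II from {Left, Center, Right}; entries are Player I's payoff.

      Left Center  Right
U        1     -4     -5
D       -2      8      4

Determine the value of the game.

-1/2

Row minima: U → -5, D → -2; maximin = -2.
Column maxima: Left → 1, Center → 8, Right → 4; minimax = 1.
-2 ≠ 1, so there is no saddle point; optimal play is mixed.
Center is strictly dominated by Right (it gives Player I strictly more in every row), so Player II never plays it.
On the remaining 2×2 (U, D vs Left, Right):
Let Player I play U with probability p. Expected payoff against Left: 1p + (-2)(1−p) = 3p − 2; against Right: (-5)p + 4(1−p) = −9p + 4.
Setting these equal: 3p − 2 = −9p + 4 ⇒ 12p = 6 ⇒ p = 1/2, and the value is (3)·(1/2) − 2 = -1/2.
For Player II: with q = P(Left), equating U's and D's payoffs gives 6q − 5 = −6q + 4 ⇒ q = 3/4.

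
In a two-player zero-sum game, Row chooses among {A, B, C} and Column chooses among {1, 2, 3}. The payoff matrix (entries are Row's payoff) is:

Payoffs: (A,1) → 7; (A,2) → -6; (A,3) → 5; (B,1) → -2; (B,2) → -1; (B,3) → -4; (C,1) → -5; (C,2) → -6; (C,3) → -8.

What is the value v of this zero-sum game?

-29/14

Row minima: A → -6, B → -4, C → -8; maximin = -4.
Column maxima: 1 → 7, 2 → -1, 3 → 5; minimax = -1.
-4 ≠ -1, so there is no saddle point; optimal play is mixed.
C is strictly dominated by B, so Row never plays it.
1 is strictly dominated by 3 (it gives Row strictly more in every row), so Column never plays it.
On the remaining 2×2 (A, B vs 2, 3):
Let Row play A with probability p. Expected payoff against 2: (-6)p + (-1)(1−p) = −5p − 1; against 3: 5p + (-4)(1−p) = 9p − 4.
Setting these equal: −5p − 1 = 9p − 4 ⇒ −14p = -3 ⇒ p = 3/14, and the value is (-5)·(3/14) − 1 = -29/14.
For Column: with q = P(2), equating A's and B's payoffs gives −11q + 5 = 3q − 4 ⇒ q = 9/14.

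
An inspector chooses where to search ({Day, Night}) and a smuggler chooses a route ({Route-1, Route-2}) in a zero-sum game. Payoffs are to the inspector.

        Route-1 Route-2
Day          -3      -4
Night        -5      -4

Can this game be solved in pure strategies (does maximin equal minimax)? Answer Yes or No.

Row minima: Day → -4, Night → -5; maximin = -4.
Column maxima: Route-1 → -3, Route-2 → -4; minimax = -4.
maximin = minimax = -4, so a saddle point exists.

Yes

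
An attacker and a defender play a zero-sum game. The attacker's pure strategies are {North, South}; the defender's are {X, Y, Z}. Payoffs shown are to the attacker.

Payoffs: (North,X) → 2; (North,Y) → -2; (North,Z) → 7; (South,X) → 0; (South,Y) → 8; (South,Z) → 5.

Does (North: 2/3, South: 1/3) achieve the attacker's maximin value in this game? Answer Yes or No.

Against X this mix gives (2/3)·2 + (1/3)·0 = 4/3.
Against Y this mix gives (2/3)·(-2) + (1/3)·8 = 4/3.
Against Z this mix gives (2/3)·7 + (1/3)·5 = 19/3.
All of the defender's active replies (X, Y) yield 4/3, and no column does worse for the attacker. The mix makes the defender indifferent and guarantees 4/3, so it is optimal.

Yes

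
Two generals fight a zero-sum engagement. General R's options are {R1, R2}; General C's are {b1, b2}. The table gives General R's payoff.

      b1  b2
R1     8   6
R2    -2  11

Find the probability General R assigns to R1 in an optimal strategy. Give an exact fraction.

13/15

Row minima: R1 → 6, R2 → -2; maximin = 6.
Column maxima: b1 → 8, b2 → 11; minimax = 8.
6 ≠ 8, so there is no saddle point; optimal play is mixed.
Let General R play R1 with probability p. Expected payoff against b1: 8p + (-2)(1−p) = 10p − 2; against b2: 6p + 11(1−p) = −5p + 11.
Setting these equal: 10p − 2 = −5p + 11 ⇒ 15p = 13 ⇒ p = 13/15, and the value is (10)·(13/15) − 2 = 20/3.
For General C: with q = P(b1), equating R1's and R2's payoffs gives 2q + 6 = −13q + 11 ⇒ q = 1/3.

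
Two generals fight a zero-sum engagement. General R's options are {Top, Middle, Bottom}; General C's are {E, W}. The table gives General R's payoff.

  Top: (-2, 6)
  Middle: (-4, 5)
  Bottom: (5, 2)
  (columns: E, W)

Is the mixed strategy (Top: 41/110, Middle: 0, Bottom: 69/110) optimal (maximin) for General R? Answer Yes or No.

Against E this mix gives (41/110)·(-2) + (69/110)·5 = 263/110.
Against W this mix gives (41/110)·6 + (69/110)·2 = 192/55.
General C will play E, holding General R to 263/110. Shifting weight toward the row that does better against E would raise this floor (the equalizing mix achieves 34/11 against both E and W), so the proposed strategy is not optimal.

No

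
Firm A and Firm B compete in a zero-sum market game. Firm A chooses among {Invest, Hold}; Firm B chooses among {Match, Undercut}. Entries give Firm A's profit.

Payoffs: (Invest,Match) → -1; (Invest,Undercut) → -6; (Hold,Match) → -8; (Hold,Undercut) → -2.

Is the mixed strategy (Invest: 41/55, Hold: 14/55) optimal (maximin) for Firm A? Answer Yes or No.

No

Against Match this mix gives (41/55)·(-1) + (14/55)·(-8) = -153/55.
Against Undercut this mix gives (41/55)·(-6) + (14/55)·(-2) = -274/55.
Firm B will play Undercut, holding Firm A to -274/55. Shifting weight toward the row that does better against Undercut would raise this floor (the equalizing mix achieves -46/11 against both Undercut and Match), so the proposed strategy is not optimal.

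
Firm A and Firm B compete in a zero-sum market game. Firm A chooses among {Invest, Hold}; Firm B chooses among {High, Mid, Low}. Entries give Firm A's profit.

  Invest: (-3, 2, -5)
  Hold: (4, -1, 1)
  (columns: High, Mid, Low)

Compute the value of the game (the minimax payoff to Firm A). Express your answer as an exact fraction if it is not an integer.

Row minima: Invest → -5, Hold → -1; maximin = -1.
Column maxima: High → 4, Mid → 2, Low → 1; minimax = 1.
-1 ≠ 1, so there is no saddle point; optimal play is mixed.
High is strictly dominated by Low (it gives Firm A strictly more in every row), so Firm B never plays it.
On the remaining 2×2 (Invest, Hold vs Mid, Low):
Let Firm A play Invest with probability p. Expected payoff against Mid: 2p + (-1)(1−p) = 3p − 1; against Low: (-5)p + 1(1−p) = −6p + 1.
Setting these equal: 3p − 1 = −6p + 1 ⇒ 9p = 2 ⇒ p = 2/9, and the value is (3)·(2/9) − 1 = -1/3.
For Firm B: with q = P(Mid), equating Invest's and Hold's payoffs gives 7q − 5 = −2q + 1 ⇒ q = 2/3.

-1/3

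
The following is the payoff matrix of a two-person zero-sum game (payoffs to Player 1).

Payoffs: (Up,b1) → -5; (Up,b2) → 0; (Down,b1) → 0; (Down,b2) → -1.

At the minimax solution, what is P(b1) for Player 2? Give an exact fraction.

1/6

Row minima: Up → -5, Down → -1; maximin = -1.
Column maxima: b1 → 0, b2 → 0; minimax = 0.
-1 ≠ 0, so there is no saddle point; optimal play is mixed.
Let Player 1 play Up with probability p. Expected payoff against b1: (-5)p + 0(1−p) = −5p; against b2: 0p + (-1)(1−p) = p − 1.
Setting these equal: −5p = p − 1 ⇒ −6p = -1 ⇒ p = 1/6, and the value is (-5)·(1/6) = -5/6.
For Player 2: with q = P(b1), equating Up's and Down's payoffs gives −5q = q − 1 ⇒ q = 1/6.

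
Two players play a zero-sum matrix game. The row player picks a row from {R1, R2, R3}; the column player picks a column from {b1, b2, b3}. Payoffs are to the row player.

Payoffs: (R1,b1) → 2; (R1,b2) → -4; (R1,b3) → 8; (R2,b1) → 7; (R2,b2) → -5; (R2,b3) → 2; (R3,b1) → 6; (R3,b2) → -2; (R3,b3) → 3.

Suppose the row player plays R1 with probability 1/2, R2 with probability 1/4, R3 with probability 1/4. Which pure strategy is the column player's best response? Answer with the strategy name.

If the column player plays b1, the row player's expected payoff is (1/2)·2 + (1/4)·7 + (1/4)·6 = 17/4.
If the column player plays b2, the row player's expected payoff is (1/2)·(-4) + (1/4)·(-5) + (1/4)·(-2) = -15/4.
If the column player plays b3, the row player's expected payoff is (1/2)·8 + (1/4)·2 + (1/4)·3 = 21/4.
The column player minimizes the row player's payoff; the smallest is -15/4, so the best response is b2.

b2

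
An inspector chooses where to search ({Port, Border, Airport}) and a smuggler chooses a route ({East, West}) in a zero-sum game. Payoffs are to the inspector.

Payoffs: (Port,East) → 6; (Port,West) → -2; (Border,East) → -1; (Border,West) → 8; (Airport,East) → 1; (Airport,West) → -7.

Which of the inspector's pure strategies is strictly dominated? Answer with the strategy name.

Port gives a strictly higher payoff than Airport against every column: 6 > 1, -2 > -7.
So Airport is strictly dominated and the inspector never plays it.

Airport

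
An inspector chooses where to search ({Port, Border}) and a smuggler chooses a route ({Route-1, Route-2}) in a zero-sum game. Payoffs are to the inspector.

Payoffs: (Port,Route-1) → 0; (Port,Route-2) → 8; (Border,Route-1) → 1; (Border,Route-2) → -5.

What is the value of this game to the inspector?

Row minima: Port → 0, Border → -5; maximin = 0.
Column maxima: Route-1 → 1, Route-2 → 8; minimax = 1.
0 ≠ 1, so there is no saddle point; optimal play is mixed.
Let the inspector play Port with probability p. Expected payoff against Route-1: 0p + 1(1−p) = −p + 1; against Route-2: 8p + (-5)(1−p) = 13p − 5.
Setting these equal: −p + 1 = 13p − 5 ⇒ −14p = -6 ⇒ p = 3/7, and the value is (-1)·(3/7) + 1 = 4/7.
For the smuggler: with q = P(Route-1), equating Port's and Border's payoffs gives −8q + 8 = 6q − 5 ⇒ q = 13/14.

4/7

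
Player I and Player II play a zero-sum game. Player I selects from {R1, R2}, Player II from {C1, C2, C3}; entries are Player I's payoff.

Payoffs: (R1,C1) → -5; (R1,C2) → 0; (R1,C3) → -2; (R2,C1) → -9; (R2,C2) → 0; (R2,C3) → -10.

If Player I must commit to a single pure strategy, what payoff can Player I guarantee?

-5

Row minima: R1 → -5, R2 → -10.
The best of these is -5.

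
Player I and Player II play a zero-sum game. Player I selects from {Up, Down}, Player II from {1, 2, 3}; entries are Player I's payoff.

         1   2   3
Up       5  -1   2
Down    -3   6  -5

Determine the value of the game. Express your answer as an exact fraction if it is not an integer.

Row minima: Up → -1, Down → -5; maximin = -1.
Column maxima: 1 → 5, 2 → 6, 3 → 2; minimax = 2.
-1 ≠ 2, so there is no saddle point; optimal play is mixed.
1 is strictly dominated by 3 (it gives Player I strictly more in every row), so Player II never plays it.
On the remaining 2×2 (Up, Down vs 2, 3):
Let Player I play Up with probability p. Expected payoff against 2: (-1)p + 6(1−p) = −7p + 6; against 3: 2p + (-5)(1−p) = 7p − 5.
Setting these equal: −7p + 6 = 7p − 5 ⇒ −14p = -11 ⇒ p = 11/14, and the value is (-7)·(11/14) + 6 = 1/2.
For Player II: with q = P(2), equating Up's and Down's payoffs gives −3q + 2 = 11q − 5 ⇒ q = 1/2.

1/2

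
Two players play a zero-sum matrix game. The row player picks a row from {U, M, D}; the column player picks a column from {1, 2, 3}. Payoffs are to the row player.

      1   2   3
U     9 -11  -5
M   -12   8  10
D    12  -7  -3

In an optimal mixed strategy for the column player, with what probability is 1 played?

Row minima: U → -11, M → -12, D → -7; maximin = -7.
Column maxima: 1 → 12, 2 → 8, 3 → 10; minimax = 8.
-7 ≠ 8, so there is no saddle point; optimal play is mixed.
U is strictly dominated by D, so the row player never plays it.
3 is strictly dominated by 2 (it gives the row player strictly more in every row), so the column player never plays it.
On the remaining 2×2 (M, D vs 1, 2):
Let the row player play M with probability p. Expected payoff against 1: (-12)p + 12(1−p) = −24p + 12; against 2: 8p + (-7)(1−p) = 15p − 7.
Setting these equal: −24p + 12 = 15p − 7 ⇒ −39p = -19 ⇒ p = 19/39, and the value is (-24)·(19/39) + 12 = 4/13.
For the column player: with q = P(1), equating M's and D's payoffs gives −20q + 8 = 19q − 7 ⇒ q = 5/13.

5/13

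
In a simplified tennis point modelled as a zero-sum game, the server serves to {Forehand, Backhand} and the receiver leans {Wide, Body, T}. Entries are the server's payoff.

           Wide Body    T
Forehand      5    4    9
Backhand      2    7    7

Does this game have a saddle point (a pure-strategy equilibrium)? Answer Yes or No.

Row minima: Forehand → 4, Backhand → 2; maximin = 4.
Column maxima: Wide → 5, Body → 7, T → 9; minimax = 5.
4 ≠ 5, so no pure-strategy equilibrium exists.

No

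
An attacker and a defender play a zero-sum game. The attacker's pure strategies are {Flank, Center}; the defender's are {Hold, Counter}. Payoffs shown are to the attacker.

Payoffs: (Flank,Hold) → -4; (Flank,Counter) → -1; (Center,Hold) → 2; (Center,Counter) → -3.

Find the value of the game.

Row minima: Flank → -4, Center → -3; maximin = -3.
Column maxima: Hold → 2, Counter → -1; minimax = -1.
-3 ≠ -1, so there is no saddle point; optimal play is mixed.
Let the attacker play Flank with probability p. Expected payoff against Hold: (-4)p + 2(1−p) = −6p + 2; against Counter: (-1)p + (-3)(1−p) = 2p − 3.
Setting these equal: −6p + 2 = 2p − 3 ⇒ −8p = -5 ⇒ p = 5/8, and the value is (-6)·(5/8) + 2 = -7/4.
For the defender: with q = P(Hold), equating Flank's and Center's payoffs gives −3q − 1 = 5q − 3 ⇒ q = 1/4.

-7/4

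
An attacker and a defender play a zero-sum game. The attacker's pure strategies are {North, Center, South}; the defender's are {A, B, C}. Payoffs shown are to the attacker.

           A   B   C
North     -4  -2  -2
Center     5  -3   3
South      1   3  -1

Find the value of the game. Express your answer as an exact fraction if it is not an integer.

Row minima: North → -4, Center → -3, South → -1; maximin = -1.
Column maxima: A → 5, B → 3, C → 3; minimax = 3.
-1 ≠ 3, so there is no saddle point; optimal play is mixed.
North is strictly dominated by South, so the attacker never plays it.
With North eliminated, A is strictly dominated by C (it gives the attacker strictly more in every remaining row), so the defender never plays it.
On the remaining 2×2 (Center, South vs B, C):
Let the attacker play Center with probability p. Expected payoff against B: (-3)p + 3(1−p) = −6p + 3; against C: 3p + (-1)(1−p) = 4p − 1.
Setting these equal: −6p + 3 = 4p − 1 ⇒ −10p = -4 ⇒ p = 2/5, and the value is (-6)·(2/5) + 3 = 3/5.
For the defender: with q = P(B), equating Center's and South's payoffs gives −6q + 3 = 4q − 1 ⇒ q = 2/5.

3/5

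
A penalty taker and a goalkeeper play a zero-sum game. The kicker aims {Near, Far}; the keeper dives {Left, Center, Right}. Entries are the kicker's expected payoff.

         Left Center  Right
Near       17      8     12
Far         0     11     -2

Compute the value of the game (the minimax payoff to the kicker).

Row minima: Near → 8, Far → -2; maximin = 8.
Column maxima: Left → 17, Center → 11, Right → 12; minimax = 11.
8 ≠ 11, so there is no saddle point; optimal play is mixed.
Left is strictly dominated by Right (it gives the kicker strictly more in every row), so the keeper never plays it.
On the remaining 2×2 (Near, Far vs Center, Right):
Let the kicker play Near with probability p. Expected payoff against Center: 8p + 11(1−p) = −3p + 11; against Right: 12p + (-2)(1−p) = 14p − 2.
Setting these equal: −3p + 11 = 14p − 2 ⇒ −17p = -13 ⇒ p = 13/17, and the value is (-3)·(13/17) + 11 = 148/17.
For the keeper: with q = P(Center), equating Near's and Far's payoffs gives −4q + 12 = 13q − 2 ⇒ q = 14/17.

148/17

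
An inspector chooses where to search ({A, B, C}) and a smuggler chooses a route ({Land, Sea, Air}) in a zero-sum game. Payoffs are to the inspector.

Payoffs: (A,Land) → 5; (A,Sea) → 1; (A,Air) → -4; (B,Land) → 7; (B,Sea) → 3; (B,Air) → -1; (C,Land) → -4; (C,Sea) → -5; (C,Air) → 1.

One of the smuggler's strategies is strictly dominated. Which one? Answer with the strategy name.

Land

Sea holds the inspector's payoff strictly below Land in every row: 1 < 5, 3 < 7, -5 < -4.
So Land is strictly dominated for the smuggler.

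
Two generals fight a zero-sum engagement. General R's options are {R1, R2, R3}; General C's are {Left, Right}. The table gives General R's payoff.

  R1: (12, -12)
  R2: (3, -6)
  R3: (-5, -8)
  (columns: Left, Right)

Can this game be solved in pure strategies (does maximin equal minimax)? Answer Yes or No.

Yes

Row minima: R1 → -12, R2 → -6, R3 → -8; maximin = -6.
Column maxima: Left → 12, Right → -6; minimax = -6.
maximin = minimax = -6, so a saddle point exists.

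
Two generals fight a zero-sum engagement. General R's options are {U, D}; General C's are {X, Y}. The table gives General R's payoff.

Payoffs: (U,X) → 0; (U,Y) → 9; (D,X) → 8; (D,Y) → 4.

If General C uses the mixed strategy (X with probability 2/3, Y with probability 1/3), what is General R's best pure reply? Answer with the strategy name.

D

Expected payoff of U: (2/3)·0 + (1/3)·9 = 3.
Expected payoff of D: (2/3)·8 + (1/3)·4 = 20/3.
The largest is 20/3, so General R's best response is D.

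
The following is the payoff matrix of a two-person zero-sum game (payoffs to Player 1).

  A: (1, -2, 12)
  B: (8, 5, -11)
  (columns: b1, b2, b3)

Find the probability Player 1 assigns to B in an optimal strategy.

7/15

Row minima: A → -2, B → -11; maximin = -2.
Column maxima: b1 → 8, b2 → 5, b3 → 12; minimax = 5.
-2 ≠ 5, so there is no saddle point; optimal play is mixed.
b1 is strictly dominated by b2 (it gives Player 1 strictly more in every row), so Player 2 never plays it.
On the remaining 2×2 (A, B vs b2, b3):
Let Player 1 play A with probability p. Expected payoff against b2: (-2)p + 5(1−p) = −7p + 5; against b3: 12p + (-11)(1−p) = 23p − 11.
Setting these equal: −7p + 5 = 23p − 11 ⇒ −30p = -16 ⇒ p = 8/15, and the value is (-7)·(8/15) + 5 = 19/15.
For Player 2: with q = P(b2), equating A's and B's payoffs gives −14q + 12 = 16q − 11 ⇒ q = 23/30.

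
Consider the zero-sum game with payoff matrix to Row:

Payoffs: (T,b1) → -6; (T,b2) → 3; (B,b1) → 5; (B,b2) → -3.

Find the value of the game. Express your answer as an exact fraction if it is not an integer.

-3/17

Row minima: T → -6, B → -3; maximin = -3.
Column maxima: b1 → 5, b2 → 3; minimax = 3.
-3 ≠ 3, so there is no saddle point; optimal play is mixed.
Let Row play T with probability p. Expected payoff against b1: (-6)p + 5(1−p) = −11p + 5; against b2: 3p + (-3)(1−p) = 6p − 3.
Setting these equal: −11p + 5 = 6p − 3 ⇒ −17p = -8 ⇒ p = 8/17, and the value is (-11)·(8/17) + 5 = -3/17.
For Column: with q = P(b1), equating T's and B's payoffs gives −9q + 3 = 8q − 3 ⇒ q = 6/17.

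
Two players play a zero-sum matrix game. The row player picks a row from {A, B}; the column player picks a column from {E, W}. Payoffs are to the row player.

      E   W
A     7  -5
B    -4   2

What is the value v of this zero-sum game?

-1/3

Row minima: A → -5, B → -4; maximin = -4.
Column maxima: E → 7, W → 2; minimax = 2.
-4 ≠ 2, so there is no saddle point; optimal play is mixed.
Let the row player play A with probability p. Expected payoff against E: 7p + (-4)(1−p) = 11p − 4; against W: (-5)p + 2(1−p) = −7p + 2.
Setting these equal: 11p − 4 = −7p + 2 ⇒ 18p = 6 ⇒ p = 1/3, and the value is (11)·(1/3) − 4 = -1/3.
For the column player: with q = P(E), equating A's and B's payoffs gives 12q − 5 = −6q + 2 ⇒ q = 7/18.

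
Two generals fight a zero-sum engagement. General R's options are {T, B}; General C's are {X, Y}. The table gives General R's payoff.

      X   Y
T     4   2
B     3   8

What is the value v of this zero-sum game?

26/7

Row minima: T → 2, B → 3; maximin = 3.
Column maxima: X → 4, Y → 8; minimax = 4.
3 ≠ 4, so there is no saddle point; optimal play is mixed.
Let General R play T with probability p. Expected payoff against X: 4p + 3(1−p) = p + 3; against Y: 2p + 8(1−p) = −6p + 8.
Setting these equal: p + 3 = −6p + 8 ⇒ 7p = 5 ⇒ p = 5/7, and the value is (1)·(5/7) + 3 = 26/7.
For General C: with q = P(X), equating T's and B's payoffs gives 2q + 2 = −5q + 8 ⇒ q = 6/7.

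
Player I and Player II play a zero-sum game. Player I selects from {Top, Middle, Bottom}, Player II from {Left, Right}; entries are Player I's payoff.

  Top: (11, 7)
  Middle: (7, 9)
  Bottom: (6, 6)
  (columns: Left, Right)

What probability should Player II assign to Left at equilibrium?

1/3

Row minima: Top → 7, Middle → 7, Bottom → 6; maximin = 7.
Column maxima: Left → 11, Right → 9; minimax = 9.
7 ≠ 9, so there is no saddle point; optimal play is mixed.
Bottom is strictly dominated by Top, so Player I never plays it.
On the remaining 2×2 (Top, Middle vs Left, Right):
Let Player I play Top with probability p. Expected payoff against Left: 11p + 7(1−p) = 4p + 7; against Right: 7p + 9(1−p) = −2p + 9.
Setting these equal: 4p + 7 = −2p + 9 ⇒ 6p = 2 ⇒ p = 1/3, and the value is (4)·(1/3) + 7 = 25/3.
For Player II: with q = P(Left), equating Top's and Middle's payoffs gives 4q + 7 = −2q + 9 ⇒ q = 1/3.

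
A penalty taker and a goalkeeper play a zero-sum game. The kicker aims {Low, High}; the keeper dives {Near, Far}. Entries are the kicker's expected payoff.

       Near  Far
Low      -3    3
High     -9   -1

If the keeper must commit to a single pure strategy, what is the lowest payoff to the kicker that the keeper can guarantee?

Column maxima: Near → -3, Far → 3.
The smallest of these is -3.

-3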